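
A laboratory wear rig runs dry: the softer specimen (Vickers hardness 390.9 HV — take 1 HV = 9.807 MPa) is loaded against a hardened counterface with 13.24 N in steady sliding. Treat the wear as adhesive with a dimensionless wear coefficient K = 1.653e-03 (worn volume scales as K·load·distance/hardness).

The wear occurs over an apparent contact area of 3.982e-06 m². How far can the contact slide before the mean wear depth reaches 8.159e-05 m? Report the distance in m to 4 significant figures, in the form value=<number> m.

value=56.91 m

All arithmetic holds full precision. Quoted intermediates are rounded, and rounded just once, at 4 significant figures.
Convert: Hardness H = 390.9 HV × 9.807 MPa/HV = 3834 MPa = 3.834e+09 Pa.
SI base units throughout: W = 13.24 N, H = 3.834e+09 Pa, K = 1.653e-03.
Allowed volume V_lim = h_lim·A = 8.159e-05 · 3.982e-06 = 3.249e-10 m³.
Sliding life L = V_lim·H/(K·W) = 3.249e-10 · 3.834e+09 / (1.653e-03 · 13.24) = 56.91 m.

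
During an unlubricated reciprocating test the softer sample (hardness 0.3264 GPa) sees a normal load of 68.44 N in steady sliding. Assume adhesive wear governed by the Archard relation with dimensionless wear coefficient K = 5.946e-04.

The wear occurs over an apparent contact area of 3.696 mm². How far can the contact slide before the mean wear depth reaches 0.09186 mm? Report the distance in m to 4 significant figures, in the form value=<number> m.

All working math carries exact precision; the intermediates are shown rounded; one final rounding, at 4 significant figures.
Convert: Hardness H = 0.3264 GPa = 3.264e+08 Pa.
Convert: Contact area A = 3.696 mm² = 3.696e-06 m².
Convert: Depth limit h_lim = 0.09186 mm = 9.186e-05 m.
Collected in SI base units: W = 68.44 N, H = 3.264e+08 Pa, K = 5.946e-04.
At the depth limit, V_lim = h_lim·A = 9.186e-05 · 3.696e-06 = 3.395e-10 m³.
Life L = V_lim·H/(K·W) = 3.395e-10 · 3.264e+08 / (5.946e-04 · 68.44) = 2.723 m.

value=2.723 m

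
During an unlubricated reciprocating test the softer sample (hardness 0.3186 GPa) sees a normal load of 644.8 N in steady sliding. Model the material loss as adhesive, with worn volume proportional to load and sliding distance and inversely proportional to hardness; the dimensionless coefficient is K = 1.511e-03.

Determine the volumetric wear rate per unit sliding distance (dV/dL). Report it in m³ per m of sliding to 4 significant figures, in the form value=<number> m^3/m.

The intermediates are displayed rounded. The computation carries full precision; one final rounding to four significant figures.
Convert: Hardness H = 0.3186 GPa = 3.186e+08 Pa.
SI base units throughout: W = 644.8 N, H = 3.186e+08 Pa, K = 1.511e-03.
Volumetric rate dV/dL = K·W/H — distance-free: 1.511e-03 · 644.8 / 3.186e+08 = 3.058e-09 m³/m.

value=3.058e-09 m^3/m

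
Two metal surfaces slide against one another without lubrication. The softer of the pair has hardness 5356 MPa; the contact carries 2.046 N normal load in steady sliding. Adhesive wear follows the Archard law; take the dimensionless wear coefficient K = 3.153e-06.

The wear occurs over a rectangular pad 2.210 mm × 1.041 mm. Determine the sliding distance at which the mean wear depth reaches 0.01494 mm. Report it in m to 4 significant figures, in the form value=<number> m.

All arithmetic maintains full float precision — quoted intermediates are rounded — one final rounding to four significant digits.
Hardness H = 5356 MPa = 5.356e+09 Pa.
Pad sides 2.210 mm × 1.041 mm = 0.002210 m × 0.001041 m. Contact area A = 0.002210 m × 0.001041 m = 2.301e-06 m².
Depth limit h_lim = 0.01494 mm = 1.494e-05 m.
As SI base values: W = 2.046 N, H = 5.356e+09 Pa, K = 3.153e-06.
Volume at the limit: V_lim = h_lim·A = 1.494e-05 · 2.301e-06 = 3.437e-11 m³.
Inverting, life L = V_lim·H/(K·W) = 3.437e-11 · 5.356e+09 / (3.153e-06 · 2.046) = 2.854e+04 m.

value=2.854e+04 m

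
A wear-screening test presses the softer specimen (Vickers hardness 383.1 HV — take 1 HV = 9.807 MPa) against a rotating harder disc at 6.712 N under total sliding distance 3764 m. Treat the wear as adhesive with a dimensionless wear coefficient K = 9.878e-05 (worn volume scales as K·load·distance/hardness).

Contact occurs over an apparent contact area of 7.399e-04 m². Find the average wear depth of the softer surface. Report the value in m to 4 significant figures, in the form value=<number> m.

Printed values are rounded; every step maintains full precision — rounded just once to four significant digits.
Convert: Hardness H = 383.1 HV × 9.807 MPa/HV = 3757 MPa = 3.757e+09 Pa.
Collected in SI base units: W = 6.712 N, H = 3.757e+09 Pa, K = 9.878e-05.
Worn volume V = K·W·L/H = 9.878e-05 · 6.712 · 3764 / 3.757e+09 = 6.642e-10 m³.
Average depth h = V/A = 6.642e-10 / 7.399e-04 = 8.977e-07 m.

value=8.977e-07 m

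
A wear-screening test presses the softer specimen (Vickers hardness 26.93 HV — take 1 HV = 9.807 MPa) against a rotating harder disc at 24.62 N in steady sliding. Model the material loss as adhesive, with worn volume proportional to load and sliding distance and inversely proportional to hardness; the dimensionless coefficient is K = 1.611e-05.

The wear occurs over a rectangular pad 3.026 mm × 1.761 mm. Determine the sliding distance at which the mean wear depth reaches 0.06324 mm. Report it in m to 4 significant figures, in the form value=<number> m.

value=224.4 m

Intermediate values appear rounded, and the computation maintains exact precision — a single final rounding: 4 significant digits.
Convert: Hardness H = 26.93 HV × 9.807 MPa/HV = 264.1 MPa = 2.641e+08 Pa.
Convert: Pad sides 3.026 mm × 1.761 mm = 0.003026 m × 0.001761 m. Contact area A = 0.003026 m × 0.001761 m = 5.329e-06 m².
Convert: Depth limit h_lim = 0.06324 mm = 6.324e-05 m.
Restated in SI base units: W = 24.62 N, H = 2.641e+08 Pa, K = 1.611e-05.
Permissible volume V_lim = h_lim·A = 6.324e-05 · 5.329e-06 = 3.370e-10 m³.
Inverting, life L = V_lim·H/(K·W) = 3.370e-10 · 2.641e+08 / (1.611e-05 · 24.62) = 224.4 m.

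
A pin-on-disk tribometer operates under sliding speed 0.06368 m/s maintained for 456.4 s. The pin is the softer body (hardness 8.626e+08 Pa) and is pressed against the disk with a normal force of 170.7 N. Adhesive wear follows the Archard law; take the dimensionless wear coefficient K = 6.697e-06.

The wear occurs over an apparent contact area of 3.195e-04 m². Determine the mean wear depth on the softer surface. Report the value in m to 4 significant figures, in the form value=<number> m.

Every step maintains exact precision, and quoted intermediates are rounded; one last rounding, at 4 significant digits.
Distance L = v·t = 0.06368 m/s × 456.4 s = 29.06 m.
Collected in SI base units: W = 170.7 N, H = 8.626e+08 Pa, K = 6.697e-06.
Apply Archard: V = K·W·L/H = 6.697e-06 · 170.7 · 29.06 / 8.626e+08 = 3.852e-11 m³.
Wear depth h = V/A = 3.852e-11 / 3.195e-04 = 1.206e-07 m.

value=1.206e-07 m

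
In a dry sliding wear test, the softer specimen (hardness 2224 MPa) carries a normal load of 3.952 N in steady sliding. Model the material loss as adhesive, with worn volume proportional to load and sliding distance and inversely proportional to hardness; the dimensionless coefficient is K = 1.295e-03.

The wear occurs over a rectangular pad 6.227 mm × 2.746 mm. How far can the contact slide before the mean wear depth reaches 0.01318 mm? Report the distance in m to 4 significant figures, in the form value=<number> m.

value=97.94 m

Each operation keeps full precision — displayed values are rounded; one last rounding: four significant figures.
Hardness H = 2224 MPa = 2.224e+09 Pa.
Pad sides 6.227 mm × 2.746 mm = 0.006227 m × 0.002746 m. Contact area A = 0.006227 m × 0.002746 m = 1.710e-05 m².
Depth limit h_lim = 0.01318 mm = 1.318e-05 m.
In SI base units, W = 3.952 N, H = 2.224e+09 Pa, K = 1.295e-03.
Permissible volume V_lim = h_lim·A = 1.318e-05 · 1.710e-05 = 2.254e-10 m³.
Life L = V_lim·H/(K·W) = 2.254e-10 · 2.224e+09 / (1.295e-03 · 3.952) = 97.94 m.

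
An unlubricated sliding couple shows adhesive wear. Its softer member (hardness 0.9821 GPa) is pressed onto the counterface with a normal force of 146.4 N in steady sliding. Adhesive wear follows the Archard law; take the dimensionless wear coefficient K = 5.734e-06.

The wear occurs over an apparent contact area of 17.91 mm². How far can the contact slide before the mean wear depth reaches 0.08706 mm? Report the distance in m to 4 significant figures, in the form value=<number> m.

Printed values are rounded; all arithmetic keeps exact precision — one final rounding to 4 significant digits.
Hardness H = 0.9821 GPa = 9.821e+08 Pa.
Contact area A = 17.91 mm² = 1.791e-05 m².
Depth limit h_lim = 0.08706 mm = 8.706e-05 m.
Collected in SI base units: W = 146.4 N, H = 9.821e+08 Pa, K = 5.734e-06.
Volume at the limit: V_lim = h_lim·A = 8.706e-05 · 1.791e-05 = 1.559e-09 m³.
Life L = V_lim·H/(K·W) = 1.559e-09 · 9.821e+08 / (5.734e-06 · 146.4) = 1824 m.

value=1824 m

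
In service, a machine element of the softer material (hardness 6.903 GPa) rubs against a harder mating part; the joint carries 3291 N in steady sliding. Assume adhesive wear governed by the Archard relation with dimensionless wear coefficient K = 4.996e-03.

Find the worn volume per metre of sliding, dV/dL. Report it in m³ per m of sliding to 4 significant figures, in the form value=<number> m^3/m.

The intermediates are displayed rounded; all arithmetic holds exact precision — rounded just once, at four significant figures.
Convert: Hardness H = 6.903 GPa = 6.903e+09 Pa.
Working in SI base units: W = 3291 N, H = 6.903e+09 Pa, K = 4.996e-03.
Volumetric rate dV/dL = K·W/H (independent of L): 4.996e-03 · 3291 / 6.903e+09 = 2.382e-09 m³/m.

value=2.382e-09 m^3/m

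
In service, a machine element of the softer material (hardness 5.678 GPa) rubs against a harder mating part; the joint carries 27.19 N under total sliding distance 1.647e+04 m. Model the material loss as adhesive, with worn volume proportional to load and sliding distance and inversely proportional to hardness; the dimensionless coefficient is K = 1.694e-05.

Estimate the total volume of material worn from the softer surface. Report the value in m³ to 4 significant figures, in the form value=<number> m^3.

value=1.336e-09 m^3

Intermediate values are shown rounded — all working math maintains full float precision; a single final rounding to 4 significant figures.
Convert: Hardness H = 5.678 GPa = 5.678e+09 Pa.
Working in SI base units: W = 27.19 N, H = 5.678e+09 Pa, K = 1.694e-05.
Archard volume V = K·W·L/H = 1.694e-05 · 27.19 · 1.647e+04 / 5.678e+09 = 1.336e-09 m³.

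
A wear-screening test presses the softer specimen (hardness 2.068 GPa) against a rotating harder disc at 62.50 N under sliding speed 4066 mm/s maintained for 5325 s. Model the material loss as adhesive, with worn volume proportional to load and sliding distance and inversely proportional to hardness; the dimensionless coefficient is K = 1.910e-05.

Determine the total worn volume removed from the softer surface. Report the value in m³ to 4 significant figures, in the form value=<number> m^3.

The algebra carries exact precision, and intermediates appear rounded; a lone final rounding, at 4 significant digits.
Convert: Sliding speed v = 4066 mm/s = 4.066 m/s. The distance L = v·t = 4.066 m/s × 5325 s = 2.165e+04 m.
Convert: Hardness H = 2.068 GPa = 2.068e+09 Pa.
SI base units throughout: W = 62.50 N, H = 2.068e+09 Pa, K = 1.910e-05.
Apply Archard: V = K·W·L/H = 1.910e-05 · 62.50 · 2.165e+04 / 2.068e+09 = 1.250e-08 m³.

value=1.250e-08 m^3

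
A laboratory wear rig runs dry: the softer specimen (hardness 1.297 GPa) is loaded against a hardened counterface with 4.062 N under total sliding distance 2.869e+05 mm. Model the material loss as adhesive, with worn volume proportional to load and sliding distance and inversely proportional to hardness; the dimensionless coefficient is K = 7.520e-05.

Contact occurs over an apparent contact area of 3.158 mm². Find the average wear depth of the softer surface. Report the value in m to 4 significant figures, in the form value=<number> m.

The intermediates are displayed rounded; all working math holds exact precision, and a single final rounding to 4 significant digits.
Convert: Distance covered L = 2.869e+05 mm = 286.9 m.
Convert: Hardness H = 1.297 GPa = 1.297e+09 Pa.
Convert: Contact area A = 3.158 mm² = 3.158e-06 m².
In SI base units, W = 4.062 N, H = 1.297e+09 Pa, K = 7.520e-05.
Archard volume V = K·W·L/H = 7.520e-05 · 4.062 · 286.9 / 1.297e+09 = 6.757e-11 m³.
Mean wear depth h = V/A = 6.757e-11 / 3.158e-06 = 2.140e-05 m.

value=2.140e-05 m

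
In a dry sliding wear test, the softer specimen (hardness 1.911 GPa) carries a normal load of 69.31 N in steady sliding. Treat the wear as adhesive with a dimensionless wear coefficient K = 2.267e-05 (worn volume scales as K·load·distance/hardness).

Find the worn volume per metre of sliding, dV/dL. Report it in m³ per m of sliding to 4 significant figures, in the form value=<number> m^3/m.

value=8.222e-13 m^3/m

Printed values are rounded, and the computation runs at exact precision. Rounded once at the end to four significant digits.
Convert: Hardness H = 1.911 GPa = 1.911e+09 Pa.
In SI base units, W = 69.31 N, H = 1.911e+09 Pa, K = 2.267e-05.
Wear rate dV/dL = K·W/H — distance-free: 2.267e-05 · 69.31 / 1.911e+09 = 8.222e-13 m³/m.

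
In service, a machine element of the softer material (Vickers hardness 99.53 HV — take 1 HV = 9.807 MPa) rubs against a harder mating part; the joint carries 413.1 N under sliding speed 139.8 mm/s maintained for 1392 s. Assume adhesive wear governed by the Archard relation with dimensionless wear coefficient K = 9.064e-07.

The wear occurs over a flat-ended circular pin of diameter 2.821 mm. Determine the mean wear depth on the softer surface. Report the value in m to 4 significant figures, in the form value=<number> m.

Intermediate values are displayed rounded. Every step maintains full float precision; a lone final rounding, at 4 significant figures.
Sliding speed v = 139.8 mm/s = 0.1398 m/s. Sliding distance L = v·t = 0.1398 m/s × 1392 s = 194.6 m.
Hardness H = 99.53 HV × 9.807 MPa/HV = 976.1 MPa = 9.761e+08 Pa.
Pin diameter d = 2.821 mm = 0.002821 m. Contact area A = π·d²/4 = π·(0.002821 m)²/4 = 6.250e-06 m².
SI base units throughout: W = 413.1 N, H = 9.761e+08 Pa, K = 9.064e-07.
The Archard volume V = K·W·L/H = 9.064e-07 · 413.1 · 194.6 / 9.761e+08 = 7.465e-11 m³.
Average depth h = V/A = 7.465e-11 / 6.250e-06 = 1.194e-05 m.

value=1.194e-05 m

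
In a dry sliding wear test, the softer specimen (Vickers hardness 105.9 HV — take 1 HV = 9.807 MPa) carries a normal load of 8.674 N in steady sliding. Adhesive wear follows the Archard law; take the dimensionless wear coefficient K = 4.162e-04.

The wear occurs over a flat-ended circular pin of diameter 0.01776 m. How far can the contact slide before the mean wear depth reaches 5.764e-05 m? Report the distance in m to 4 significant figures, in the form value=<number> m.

value=4108 m

Each operation holds full precision, and intermediate values appear rounded. Rounded once at the end: four significant digits.
Convert: Hardness H = 105.9 HV × 9.807 MPa/HV = 1039 MPa = 1.039e+09 Pa.
Convert: Contact area A = π·d²/4 = π·(0.01776 m)²/4 = 2.477e-04 m².
Restated in SI base units: W = 8.674 N, H = 1.039e+09 Pa, K = 4.162e-04.
At the depth limit, V_lim = h_lim·A = 5.764e-05 · 2.477e-04 = 1.428e-08 m³.
Life L = V_lim·H/(K·W) = 1.428e-08 · 1.039e+09 / (4.162e-04 · 8.674) = 4108 m.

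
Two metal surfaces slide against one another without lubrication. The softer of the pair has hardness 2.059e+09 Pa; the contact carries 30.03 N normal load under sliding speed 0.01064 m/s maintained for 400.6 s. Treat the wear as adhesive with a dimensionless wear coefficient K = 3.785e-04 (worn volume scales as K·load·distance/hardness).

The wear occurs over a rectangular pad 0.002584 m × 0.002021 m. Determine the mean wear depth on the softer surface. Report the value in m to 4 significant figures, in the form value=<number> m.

value=4.506e-06 m

All working math keeps full float precision, and intermediates are displayed rounded; one last rounding: 4 significant digits.
Sliding distance L = v·t = 0.01064 m/s × 400.6 s = 4.262 m.
Contact area A = 0.002584 m × 0.002021 m = 5.222e-06 m².
SI base units throughout: W = 30.03 N, H = 2.059e+09 Pa, K = 3.785e-04.
Wear volume V = K·W·L/H = 3.785e-04 · 30.03 · 4.262 / 2.059e+09 = 2.353e-11 m³.
Depth of wear h = V/A = 2.353e-11 / 5.222e-06 = 4.506e-06 m.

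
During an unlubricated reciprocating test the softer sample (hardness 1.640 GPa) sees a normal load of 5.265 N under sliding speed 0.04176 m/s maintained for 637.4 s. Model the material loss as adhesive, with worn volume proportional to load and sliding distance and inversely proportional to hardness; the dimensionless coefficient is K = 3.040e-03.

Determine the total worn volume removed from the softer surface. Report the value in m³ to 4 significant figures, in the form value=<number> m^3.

The intermediates are printed rounded, and the algebra maintains full precision; one last rounding, at four significant figures.
Distance covered L = v·t = 0.04176 m/s × 637.4 s = 26.62 m.
Hardness H = 1.640 GPa = 1.640e+09 Pa.
Restated in SI base units: W = 5.265 N, H = 1.640e+09 Pa, K = 3.040e-03.
Archard relation: V = K·W·L/H = 3.040e-03 · 5.265 · 26.62 / 1.640e+09 = 2.598e-10 m³.

value=2.598e-10 m^3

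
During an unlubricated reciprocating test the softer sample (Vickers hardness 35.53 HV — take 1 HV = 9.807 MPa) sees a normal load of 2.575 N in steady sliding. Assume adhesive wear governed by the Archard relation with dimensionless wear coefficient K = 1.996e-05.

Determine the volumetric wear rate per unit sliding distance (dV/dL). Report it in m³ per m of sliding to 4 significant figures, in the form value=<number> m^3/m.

value=1.475e-13 m^3/m

The intermediates are displayed rounded — all working math runs at full float precision. Rounded once at the end, at four significant figures.
Convert: Hardness H = 35.53 HV × 9.807 MPa/HV = 348.4 MPa = 3.484e+08 Pa.
Expressed in SI base units: W = 2.575 N, H = 3.484e+08 Pa, K = 1.996e-05.
Sliding wear rate dV/dL = K·W/H, so: 1.996e-05 · 2.575 / 3.484e+08 = 1.475e-13 m³/m.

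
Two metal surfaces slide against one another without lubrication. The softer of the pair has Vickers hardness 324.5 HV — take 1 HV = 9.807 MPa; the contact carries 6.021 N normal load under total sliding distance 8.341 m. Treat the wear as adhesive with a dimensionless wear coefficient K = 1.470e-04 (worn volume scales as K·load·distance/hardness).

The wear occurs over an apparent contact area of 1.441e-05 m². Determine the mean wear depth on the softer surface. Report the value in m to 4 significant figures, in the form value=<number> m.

value=1.610e-07 m

The algebra holds full float precision; intermediates are shown rounded; one final rounding to four significant digits.
Convert: Hardness H = 324.5 HV × 9.807 MPa/HV = 3182 MPa = 3.182e+09 Pa.
As SI base values: W = 6.021 N, H = 3.182e+09 Pa, K = 1.470e-04.
The Archard volume V = K·W·L/H = 1.470e-04 · 6.021 · 8.341 / 3.182e+09 = 2.320e-12 m³.
Mean depth h = V/A = 2.320e-12 / 1.441e-05 = 1.610e-07 m.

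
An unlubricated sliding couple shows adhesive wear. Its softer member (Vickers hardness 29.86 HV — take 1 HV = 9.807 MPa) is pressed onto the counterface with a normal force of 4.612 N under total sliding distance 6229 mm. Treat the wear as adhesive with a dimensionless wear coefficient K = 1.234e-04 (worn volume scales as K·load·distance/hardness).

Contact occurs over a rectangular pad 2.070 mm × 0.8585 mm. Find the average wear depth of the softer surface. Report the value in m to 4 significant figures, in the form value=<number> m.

value=6.812e-06 m

The algebra keeps full float precision, and intermediate values are displayed rounded. Rounded just once: four significant digits.
Sliding distance L = 6229 mm = 6.229 m.
Hardness H = 29.86 HV × 9.807 MPa/HV = 292.8 MPa = 2.928e+08 Pa.
Pad sides 2.070 mm × 0.8585 mm = 2.070e-03 m × 8.585e-04 m. Contact area A = 2.070e-03 m × 8.585e-04 m = 1.777e-06 m².
Collected in SI base units: W = 4.612 N, H = 2.928e+08 Pa, K = 1.234e-04.
Archard volume V = K·W·L/H = 1.234e-04 · 4.612 · 6.229 / 2.928e+08 = 1.211e-11 m³.
Average depth h = V/A = 1.211e-11 / 1.777e-06 = 6.812e-06 m.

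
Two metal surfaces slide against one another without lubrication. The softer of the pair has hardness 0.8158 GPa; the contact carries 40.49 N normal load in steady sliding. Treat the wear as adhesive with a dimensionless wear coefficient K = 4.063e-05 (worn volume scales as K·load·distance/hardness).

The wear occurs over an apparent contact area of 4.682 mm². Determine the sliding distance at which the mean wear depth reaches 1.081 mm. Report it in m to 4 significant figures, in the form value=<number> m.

value=2510 m

The intermediates are shown rounded — the algebra maintains exact precision, and rounded just once to 4 significant digits.
Convert: Hardness H = 0.8158 GPa = 8.158e+08 Pa.
Convert: Contact area A = 4.682 mm² = 4.682e-06 m².
Convert: Depth limit h_lim = 1.081 mm = 0.001081 m.
Restated in SI base units: W = 40.49 N, H = 8.158e+08 Pa, K = 4.063e-05.
Allowed volume V_lim = h_lim·A = 0.001081 · 4.682e-06 = 5.061e-09 m³.
Sliding life L = V_lim·H/(K·W) = 5.061e-09 · 8.158e+08 / (4.063e-05 · 40.49) = 2510 m.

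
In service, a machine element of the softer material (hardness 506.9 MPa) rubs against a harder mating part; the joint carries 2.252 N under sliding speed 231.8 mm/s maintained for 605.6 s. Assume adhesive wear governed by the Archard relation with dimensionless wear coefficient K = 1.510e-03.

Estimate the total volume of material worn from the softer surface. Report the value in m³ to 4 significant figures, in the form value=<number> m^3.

The algebra keeps exact precision, and intermediate values are displayed rounded. Rounded once at the end, at 4 significant figures.
Convert: Sliding speed v = 231.8 mm/s = 0.2318 m/s. Path length L = v·t = 0.2318 m/s × 605.6 s = 140.4 m.
Convert: Hardness H = 506.9 MPa = 5.069e+08 Pa.
As SI base values: W = 2.252 N, H = 5.069e+08 Pa, K = 1.510e-03.
Volume removed: V = K·W·L/H = 1.510e-03 · 2.252 · 140.4 / 5.069e+08 = 9.417e-10 m³.

value=9.417e-10 m^3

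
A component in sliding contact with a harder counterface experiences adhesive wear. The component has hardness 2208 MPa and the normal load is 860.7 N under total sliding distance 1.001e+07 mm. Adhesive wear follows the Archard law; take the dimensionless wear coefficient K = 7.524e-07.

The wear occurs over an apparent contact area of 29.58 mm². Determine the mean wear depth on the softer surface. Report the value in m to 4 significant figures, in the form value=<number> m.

Intermediates appear rounded. All arithmetic carries exact precision; a single final rounding to four significant figures.
Convert: The distance L = 1.001e+07 mm = 1.001e+04 m.
Convert: Hardness H = 2208 MPa = 2.208e+09 Pa.
Convert: Contact area A = 29.58 mm² = 2.958e-05 m².
In SI base units: W = 860.7 N, H = 2.208e+09 Pa, K = 7.524e-07.
Apply Archard: V = K·W·L/H = 7.524e-07 · 860.7 · 1.001e+04 / 2.208e+09 = 2.936e-09 m³.
Wear depth h = V/A = 2.936e-09 / 2.958e-05 = 9.925e-05 m.

value=9.925e-05 m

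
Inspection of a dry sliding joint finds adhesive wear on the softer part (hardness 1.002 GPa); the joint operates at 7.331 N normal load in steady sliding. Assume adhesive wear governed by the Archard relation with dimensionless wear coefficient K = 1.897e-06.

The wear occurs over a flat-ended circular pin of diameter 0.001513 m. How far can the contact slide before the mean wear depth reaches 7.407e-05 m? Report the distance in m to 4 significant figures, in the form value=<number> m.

value=9595 m

Intermediates are shown rounded — the computation holds full precision, and a lone final rounding, at 4 significant digits.
Hardness H = 1.002 GPa = 1.002e+09 Pa.
Contact area A = π·d²/4 = π·(0.001513 m)²/4 = 1.798e-06 m².
As SI base values: W = 7.331 N, H = 1.002e+09 Pa, K = 1.897e-06.
Limit volume V_lim = h_lim·A = 7.407e-05 · 1.798e-06 = 1.332e-10 m³.
Thus life L = V_lim·H/(K·W) = 1.332e-10 · 1.002e+09 / (1.897e-06 · 7.331) = 9595 m.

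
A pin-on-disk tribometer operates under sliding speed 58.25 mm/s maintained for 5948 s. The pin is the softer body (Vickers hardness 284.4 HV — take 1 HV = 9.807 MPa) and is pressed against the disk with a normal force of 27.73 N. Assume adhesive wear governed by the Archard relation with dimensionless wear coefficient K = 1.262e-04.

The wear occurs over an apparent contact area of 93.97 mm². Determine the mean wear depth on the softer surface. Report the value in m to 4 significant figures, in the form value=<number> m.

Intermediates appear rounded — every step runs at exact precision — rounded once at the end: 4 significant figures.
Sliding speed v = 58.25 mm/s = 0.05825 m/s. Sliding distance L = v·t = 0.05825 m/s × 5948 s = 346.5 m.
Hardness H = 284.4 HV × 9.807 MPa/HV = 2789 MPa = 2.789e+09 Pa.
Contact area A = 93.97 mm² = 9.397e-05 m².
Working in SI base units: W = 27.73 N, H = 2.789e+09 Pa, K = 1.262e-04.
Archard volume V = K·W·L/H = 1.262e-04 · 27.73 · 346.5 / 2.789e+09 = 4.347e-10 m³.
Average depth h = V/A = 4.347e-10 / 9.397e-05 = 4.626e-06 m.

value=4.626e-06 m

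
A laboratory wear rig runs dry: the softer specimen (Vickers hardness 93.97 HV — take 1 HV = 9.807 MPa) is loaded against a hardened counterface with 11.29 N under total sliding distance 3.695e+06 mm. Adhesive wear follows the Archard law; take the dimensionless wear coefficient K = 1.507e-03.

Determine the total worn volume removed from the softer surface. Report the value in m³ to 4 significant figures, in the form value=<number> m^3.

value=6.822e-08 m^3

Intermediate values are displayed rounded. The computation keeps exact precision; one final rounding to 4 significant digits.
Convert: Distance L = 3.695e+06 mm = 3695 m.
Convert: Hardness H = 93.97 HV × 9.807 MPa/HV = 921.6 MPa = 9.216e+08 Pa.
Expressed in SI base units: W = 11.29 N, H = 9.216e+08 Pa, K = 1.507e-03.
Apply Archard: V = K·W·L/H = 1.507e-03 · 11.29 · 3695 / 9.216e+08 = 6.822e-08 m³.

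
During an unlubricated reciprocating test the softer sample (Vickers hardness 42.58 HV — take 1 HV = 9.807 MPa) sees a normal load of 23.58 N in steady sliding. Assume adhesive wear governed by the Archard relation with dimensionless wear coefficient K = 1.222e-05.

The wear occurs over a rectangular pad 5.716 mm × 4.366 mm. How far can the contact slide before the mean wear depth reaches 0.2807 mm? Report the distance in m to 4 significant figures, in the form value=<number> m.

value=1.015e+04 m

All working math carries full precision — printed values are rounded, and one final rounding: 4 significant digits.
Hardness H = 42.58 HV × 9.807 MPa/HV = 417.6 MPa = 4.176e+08 Pa.
Pad sides 5.716 mm × 4.366 mm = 0.005716 m × 0.004366 m. Contact area A = 0.005716 m × 0.004366 m = 2.496e-05 m².
Depth limit h_lim = 0.2807 mm = 2.807e-04 m.
SI base units throughout: W = 23.58 N, H = 4.176e+08 Pa, K = 1.222e-05.
At the depth limit, V_lim = h_lim·A = 2.807e-04 · 2.496e-05 = 7.005e-09 m³.
Thus life L = V_lim·H/(K·W) = 7.005e-09 · 4.176e+08 / (1.222e-05 · 23.58) = 1.015e+04 m.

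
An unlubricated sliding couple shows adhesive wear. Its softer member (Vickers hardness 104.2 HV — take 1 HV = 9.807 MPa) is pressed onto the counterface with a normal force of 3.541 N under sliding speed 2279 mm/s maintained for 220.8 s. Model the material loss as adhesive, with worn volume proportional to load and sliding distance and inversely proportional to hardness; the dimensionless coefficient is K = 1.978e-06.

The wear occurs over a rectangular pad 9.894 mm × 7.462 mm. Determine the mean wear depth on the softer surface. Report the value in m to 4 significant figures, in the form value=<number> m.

Displayed values are rounded — all arithmetic carries full precision, and one final rounding, at four significant digits.
Convert: Sliding speed v = 2279 mm/s = 2.279 m/s. Sliding distance L = v·t = 2.279 m/s × 220.8 s = 503.2 m.
Convert: Hardness H = 104.2 HV × 9.807 MPa/HV = 1022 MPa = 1.022e+09 Pa.
Convert: Pad sides 9.894 mm × 7.462 mm = 0.009894 m × 0.007462 m. Contact area A = 0.009894 m × 0.007462 m = 7.383e-05 m².
Restated in SI base units: W = 3.541 N, H = 1.022e+09 Pa, K = 1.978e-06.
Worn volume V = K·W·L/H = 1.978e-06 · 3.541 · 503.2 / 1.022e+09 = 3.449e-12 m³.
Depth of wear h = V/A = 3.449e-12 / 7.383e-05 = 4.672e-08 m.

value=4.672e-08 m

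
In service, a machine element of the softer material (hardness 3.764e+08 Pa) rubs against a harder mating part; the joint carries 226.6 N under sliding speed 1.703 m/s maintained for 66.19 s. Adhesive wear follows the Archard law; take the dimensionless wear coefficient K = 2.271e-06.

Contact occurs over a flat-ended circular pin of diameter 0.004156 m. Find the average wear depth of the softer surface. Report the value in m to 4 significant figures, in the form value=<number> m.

All arithmetic keeps full precision; the intermediates are displayed rounded; a lone final rounding to four significant figures.
Convert: Path length L = v·t = 1.703 m/s × 66.19 s = 112.7 m.
Convert: Contact area A = π·d²/4 = π·(0.004156 m)²/4 = 1.357e-05 m².
Working in SI base units: W = 226.6 N, H = 3.764e+08 Pa, K = 2.271e-06.
Worn volume V = K·W·L/H = 2.271e-06 · 226.6 · 112.7 / 3.764e+08 = 1.541e-10 m³.
Mean depth h = V/A = 1.541e-10 / 1.357e-05 = 1.136e-05 m.

value=1.136e-05 m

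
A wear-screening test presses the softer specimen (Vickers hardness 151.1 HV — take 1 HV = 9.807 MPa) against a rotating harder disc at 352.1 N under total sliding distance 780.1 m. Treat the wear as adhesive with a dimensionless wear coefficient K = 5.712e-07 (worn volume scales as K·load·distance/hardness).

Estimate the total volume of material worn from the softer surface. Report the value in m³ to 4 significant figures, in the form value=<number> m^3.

value=1.059e-10 m^3

Each operation maintains full float precision, and intermediate values are shown rounded — rounded just once: 4 significant digits.
Convert: Hardness H = 151.1 HV × 9.807 MPa/HV = 1482 MPa = 1.482e+09 Pa.
Expressed in SI base units: W = 352.1 N, H = 1.482e+09 Pa, K = 5.712e-07.
The Archard volume V = K·W·L/H = 5.712e-07 · 352.1 · 780.1 / 1.482e+09 = 1.059e-10 m³.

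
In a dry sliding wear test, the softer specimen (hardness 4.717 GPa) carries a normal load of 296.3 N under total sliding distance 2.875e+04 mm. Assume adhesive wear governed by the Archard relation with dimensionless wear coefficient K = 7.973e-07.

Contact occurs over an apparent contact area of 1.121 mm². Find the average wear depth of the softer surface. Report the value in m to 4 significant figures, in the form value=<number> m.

value=1.284e-06 m

All working math keeps exact precision — intermediate values are displayed rounded. Rounded once at the end to four significant figures.
Distance covered L = 2.875e+04 mm = 28.75 m.
Hardness H = 4.717 GPa = 4.717e+09 Pa.
Contact area A = 1.121 mm² = 1.121e-06 m².
Working in SI base units: W = 296.3 N, H = 4.717e+09 Pa, K = 7.973e-07.
Archard relation: V = K·W·L/H = 7.973e-07 · 296.3 · 28.75 / 4.717e+09 = 1.440e-12 m³.
Depth h = V/A = 1.440e-12 / 1.121e-06 = 1.284e-06 m.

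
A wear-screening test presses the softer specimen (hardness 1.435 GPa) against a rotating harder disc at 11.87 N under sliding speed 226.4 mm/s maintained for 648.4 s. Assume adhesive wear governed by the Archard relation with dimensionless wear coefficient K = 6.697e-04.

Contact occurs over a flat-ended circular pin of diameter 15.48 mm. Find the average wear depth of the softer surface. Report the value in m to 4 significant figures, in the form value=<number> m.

value=4.321e-06 m

Shown intermediates are rounded. The algebra carries full precision — one last rounding to 4 significant digits.
Sliding speed v = 226.4 mm/s = 0.2264 m/s. Distance L = v·t = 0.2264 m/s × 648.4 s = 146.8 m.
Hardness H = 1.435 GPa = 1.435e+09 Pa.
Pin diameter d = 15.48 mm = 0.01548 m. Contact area A = π·d²/4 = π·(0.01548 m)²/4 = 1.882e-04 m².
In SI base units, W = 11.87 N, H = 1.435e+09 Pa, K = 6.697e-04.
Apply Archard: V = K·W·L/H = 6.697e-04 · 11.87 · 146.8 / 1.435e+09 = 8.132e-10 m³.
Depth h = V/A = 8.132e-10 / 1.882e-04 = 4.321e-06 m.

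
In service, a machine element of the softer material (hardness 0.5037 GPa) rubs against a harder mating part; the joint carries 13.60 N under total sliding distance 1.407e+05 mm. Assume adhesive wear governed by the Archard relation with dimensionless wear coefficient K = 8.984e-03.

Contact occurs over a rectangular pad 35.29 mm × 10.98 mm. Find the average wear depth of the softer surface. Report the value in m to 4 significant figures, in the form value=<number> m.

Every step carries exact precision; displayed values are rounded. Rounded once at the end: 4 significant figures.
Distance L = 1.407e+05 mm = 140.7 m.
Hardness H = 0.5037 GPa = 5.037e+08 Pa.
Pad sides 35.29 mm × 10.98 mm = 0.03529 m × 0.01098 m. Contact area A = 0.03529 m × 0.01098 m = 3.875e-04 m².
Expressed in SI base units: W = 13.60 N, H = 5.037e+08 Pa, K = 8.984e-03.
Archard relation: V = K·W·L/H = 8.984e-03 · 13.60 · 140.7 / 5.037e+08 = 3.413e-08 m³.
Mean depth h = V/A = 3.413e-08 / 3.875e-04 = 8.808e-05 m.

value=8.808e-05 m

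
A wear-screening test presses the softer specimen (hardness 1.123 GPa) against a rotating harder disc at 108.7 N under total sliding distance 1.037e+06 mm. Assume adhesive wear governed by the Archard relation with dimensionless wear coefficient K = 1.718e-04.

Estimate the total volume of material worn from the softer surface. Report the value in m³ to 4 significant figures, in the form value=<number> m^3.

value=1.724e-08 m^3

The intermediates are displayed rounded; every step holds exact precision — one final rounding to 4 significant figures.
Path length L = 1.037e+06 mm = 1037 m.
Hardness H = 1.123 GPa = 1.123e+09 Pa.
As SI base values: W = 108.7 N, H = 1.123e+09 Pa, K = 1.718e-04.
Volume removed: V = K·W·L/H = 1.718e-04 · 108.7 · 1037 / 1.123e+09 = 1.724e-08 m³.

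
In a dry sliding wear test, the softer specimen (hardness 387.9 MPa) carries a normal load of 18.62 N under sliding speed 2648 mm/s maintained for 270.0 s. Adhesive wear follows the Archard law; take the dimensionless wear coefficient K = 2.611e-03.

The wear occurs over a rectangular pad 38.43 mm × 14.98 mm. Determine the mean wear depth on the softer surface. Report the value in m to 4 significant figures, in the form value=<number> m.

value=1.557e-04 m

Each operation keeps exact precision; the intermediates are shown rounded. Rounded once at the end to four significant figures.
Sliding speed v = 2648 mm/s = 2.648 m/s. Sliding distance L = v·t = 2.648 m/s × 270.0 s = 715.0 m.
Hardness H = 387.9 MPa = 3.879e+08 Pa.
Pad sides 38.43 mm × 14.98 mm = 0.03843 m × 0.01498 m. Contact area A = 0.03843 m × 0.01498 m = 5.757e-04 m².
Restated in SI base units: W = 18.62 N, H = 3.879e+08 Pa, K = 2.611e-03.
Wear volume V = K·W·L/H = 2.611e-03 · 18.62 · 715.0 / 3.879e+08 = 8.961e-08 m³.
Depth h = V/A = 8.961e-08 / 5.757e-04 = 1.557e-04 m.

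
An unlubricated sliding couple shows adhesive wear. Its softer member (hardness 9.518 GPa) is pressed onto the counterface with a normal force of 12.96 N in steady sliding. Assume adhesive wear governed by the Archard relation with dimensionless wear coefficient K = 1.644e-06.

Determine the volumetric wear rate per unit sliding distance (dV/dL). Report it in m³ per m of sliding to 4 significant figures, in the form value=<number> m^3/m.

value=2.239e-15 m^3/m

Every step keeps full precision — intermediates are printed rounded. Rounded just once to four significant figures.
Convert: Hardness H = 9.518 GPa = 9.518e+09 Pa.
Expressed in SI base units: W = 12.96 N, H = 9.518e+09 Pa, K = 1.644e-06.
Rate of wear dV/dL = K·W/H (no L dependence): 1.644e-06 · 12.96 / 9.518e+09 = 2.239e-15 m³/m.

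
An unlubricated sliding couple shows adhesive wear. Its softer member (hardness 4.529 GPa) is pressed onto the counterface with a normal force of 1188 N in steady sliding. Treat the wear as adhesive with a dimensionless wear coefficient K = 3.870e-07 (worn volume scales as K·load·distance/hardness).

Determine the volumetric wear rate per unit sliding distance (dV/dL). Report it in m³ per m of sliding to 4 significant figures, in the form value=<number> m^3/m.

value=1.015e-13 m^3/m

Printed values are rounded. The algebra holds full precision. Rounded just once to 4 significant digits.
Convert: Hardness H = 4.529 GPa = 4.529e+09 Pa.
Working in SI base units: W = 1188 N, H = 4.529e+09 Pa, K = 3.870e-07.
Sliding wear rate dV/dL = K·W/H (no L dependence): 3.870e-07 · 1188 / 4.529e+09 = 1.015e-13 m³/m.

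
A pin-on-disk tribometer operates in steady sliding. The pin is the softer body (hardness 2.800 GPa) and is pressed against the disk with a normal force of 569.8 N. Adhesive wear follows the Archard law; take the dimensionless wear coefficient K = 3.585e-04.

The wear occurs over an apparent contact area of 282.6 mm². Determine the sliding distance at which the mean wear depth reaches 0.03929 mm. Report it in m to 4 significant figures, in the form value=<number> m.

All arithmetic holds exact precision, and the intermediates are displayed rounded. Rounded just once to 4 significant figures.
Convert: Hardness H = 2.800 GPa = 2.800e+09 Pa.
Convert: Contact area A = 282.6 mm² = 2.826e-04 m².
Convert: Depth limit h_lim = 0.03929 mm = 3.929e-05 m.
As SI base values: W = 569.8 N, H = 2.800e+09 Pa, K = 3.585e-04.
At the depth limit, V_lim = h_lim·A = 3.929e-05 · 2.826e-04 = 1.110e-08 m³.
Thus life L = V_lim·H/(K·W) = 1.110e-08 · 2.800e+09 / (3.585e-04 · 569.8) = 152.2 m.

value=152.2 m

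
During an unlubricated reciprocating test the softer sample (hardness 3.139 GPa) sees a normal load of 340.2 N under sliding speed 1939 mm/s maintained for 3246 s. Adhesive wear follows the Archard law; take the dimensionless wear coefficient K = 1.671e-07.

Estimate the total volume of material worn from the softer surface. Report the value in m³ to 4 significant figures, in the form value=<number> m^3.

The algebra keeps full precision. The intermediates are printed rounded — rounded once at the end to four significant digits.
Sliding speed v = 1939 mm/s = 1.939 m/s. Distance covered L = v·t = 1.939 m/s × 3246 s = 6294 m.
Hardness H = 3.139 GPa = 3.139e+09 Pa.
In SI base units, W = 340.2 N, H = 3.139e+09 Pa, K = 1.671e-07.
Archard volume V = K·W·L/H = 1.671e-07 · 340.2 · 6294 / 3.139e+09 = 1.140e-10 m³.

value=1.140e-10 m^3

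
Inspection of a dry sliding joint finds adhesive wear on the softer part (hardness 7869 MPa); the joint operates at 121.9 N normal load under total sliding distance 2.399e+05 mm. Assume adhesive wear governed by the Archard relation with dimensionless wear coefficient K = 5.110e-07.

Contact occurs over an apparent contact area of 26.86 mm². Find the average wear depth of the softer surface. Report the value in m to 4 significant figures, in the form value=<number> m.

Each operation runs at full precision; the intermediates appear rounded — a single final rounding, at 4 significant figures.
Convert: Total distance L = 2.399e+05 mm = 239.9 m.
Convert: Hardness H = 7869 MPa = 7.869e+09 Pa.
Convert: Contact area A = 26.86 mm² = 2.686e-05 m².
SI base units throughout: W = 121.9 N, H = 7.869e+09 Pa, K = 5.110e-07.
Wear volume V = K·W·L/H = 5.110e-07 · 121.9 · 239.9 / 7.869e+09 = 1.899e-12 m³.
Mean depth h = V/A = 1.899e-12 / 2.686e-05 = 7.070e-08 m.

value=7.070e-08 m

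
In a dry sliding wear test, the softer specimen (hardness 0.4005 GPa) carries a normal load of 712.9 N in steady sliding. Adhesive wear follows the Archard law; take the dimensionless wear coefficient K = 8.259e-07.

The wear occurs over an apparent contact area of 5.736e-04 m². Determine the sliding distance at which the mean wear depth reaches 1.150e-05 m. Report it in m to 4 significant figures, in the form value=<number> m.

Each operation maintains exact precision, and intermediates are displayed rounded. Rounded just once to 4 significant figures.
Hardness H = 0.4005 GPa = 4.005e+08 Pa.
Expressed in SI base units: W = 712.9 N, H = 4.005e+08 Pa, K = 8.259e-07.
At the depth limit, V_lim = h_lim·A = 1.150e-05 · 5.736e-04 = 6.596e-09 m³.
Thus life L = V_lim·H/(K·W) = 6.596e-09 · 4.005e+08 / (8.259e-07 · 712.9) = 4487 m.

value=4487 m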